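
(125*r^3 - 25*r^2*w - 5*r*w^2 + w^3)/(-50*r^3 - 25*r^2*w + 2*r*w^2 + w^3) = (-5*r + w)/(2*r + w)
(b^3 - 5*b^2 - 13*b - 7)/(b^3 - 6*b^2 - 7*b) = (b + 1)/b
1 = 1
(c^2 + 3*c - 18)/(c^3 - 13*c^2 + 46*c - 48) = (c + 6)/(c^2 - 10*c + 16)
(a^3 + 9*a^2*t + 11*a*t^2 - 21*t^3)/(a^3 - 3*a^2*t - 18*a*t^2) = (-a^2 - 6*a*t + 7*t^2)/(a*(-a + 6*t))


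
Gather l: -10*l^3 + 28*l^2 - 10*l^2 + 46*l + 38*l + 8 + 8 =-10*l^3 + 18*l^2 + 84*l + 16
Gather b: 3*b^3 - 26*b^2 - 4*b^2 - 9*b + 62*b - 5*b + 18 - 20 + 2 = 3*b^3 - 30*b^2 + 48*b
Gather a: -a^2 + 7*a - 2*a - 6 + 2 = -a^2 + 5*a - 4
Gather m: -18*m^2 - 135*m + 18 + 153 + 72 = -18*m^2 - 135*m + 243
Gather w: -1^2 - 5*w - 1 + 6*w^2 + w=6*w^2 - 4*w - 2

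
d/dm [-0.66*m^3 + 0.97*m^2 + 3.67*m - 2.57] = -1.98*m^2 + 1.94*m + 3.67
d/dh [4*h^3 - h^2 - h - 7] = 12*h^2 - 2*h - 1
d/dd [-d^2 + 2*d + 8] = 2 - 2*d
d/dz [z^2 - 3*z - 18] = 2*z - 3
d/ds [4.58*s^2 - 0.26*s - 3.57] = 9.16*s - 0.26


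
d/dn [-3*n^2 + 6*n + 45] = 6 - 6*n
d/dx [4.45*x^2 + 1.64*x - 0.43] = 8.9*x + 1.64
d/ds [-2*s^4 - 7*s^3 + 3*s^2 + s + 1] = -8*s^3 - 21*s^2 + 6*s + 1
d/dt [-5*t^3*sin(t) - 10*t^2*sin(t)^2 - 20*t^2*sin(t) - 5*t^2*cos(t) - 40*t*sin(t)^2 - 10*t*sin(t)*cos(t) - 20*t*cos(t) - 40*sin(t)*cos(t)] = -5*t^3*cos(t) - 10*t^2*sin(t) - 10*t^2*sin(2*t) - 20*t^2*cos(t) - 20*t*sin(t) - 40*t*sin(2*t) - 10*t*cos(t) - 10*t - 5*sin(2*t) - 20*cos(t) - 20*cos(2*t) - 20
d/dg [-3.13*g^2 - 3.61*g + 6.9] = -6.26*g - 3.61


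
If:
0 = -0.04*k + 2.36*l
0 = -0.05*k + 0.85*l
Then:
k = 0.00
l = 0.00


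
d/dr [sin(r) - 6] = cos(r)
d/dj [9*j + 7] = 9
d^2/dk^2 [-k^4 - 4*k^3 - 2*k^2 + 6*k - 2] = -12*k^2 - 24*k - 4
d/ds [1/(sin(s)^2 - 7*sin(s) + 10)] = (7 - 2*sin(s))*cos(s)/(sin(s)^2 - 7*sin(s) + 10)^2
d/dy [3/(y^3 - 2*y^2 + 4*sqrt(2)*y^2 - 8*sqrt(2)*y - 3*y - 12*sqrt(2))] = 3*(-3*y^2 - 8*sqrt(2)*y + 4*y + 3 + 8*sqrt(2))/(-y^3 - 4*sqrt(2)*y^2 + 2*y^2 + 3*y + 8*sqrt(2)*y + 12*sqrt(2))^2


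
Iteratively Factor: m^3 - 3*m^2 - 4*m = (m + 1)*(m^2 - 4*m) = m*(m + 1)*(m - 4)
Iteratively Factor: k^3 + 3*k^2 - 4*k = (k)*(k^2 + 3*k - 4) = k*(k - 1)*(k + 4)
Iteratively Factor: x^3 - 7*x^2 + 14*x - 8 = (x - 2)*(x^2 - 5*x + 4) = (x - 2)*(x - 1)*(x - 4)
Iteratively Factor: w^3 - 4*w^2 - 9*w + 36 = (w - 4)*(w^2 - 9) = (w - 4)*(w + 3)*(w - 3)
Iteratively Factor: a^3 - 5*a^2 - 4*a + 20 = (a - 5)*(a^2 - 4) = (a - 5)*(a - 2)*(a + 2)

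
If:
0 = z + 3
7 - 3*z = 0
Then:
No Solution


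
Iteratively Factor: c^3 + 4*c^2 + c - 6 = (c + 2)*(c^2 + 2*c - 3) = (c - 1)*(c + 2)*(c + 3)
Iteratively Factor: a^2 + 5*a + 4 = (a + 4)*(a + 1)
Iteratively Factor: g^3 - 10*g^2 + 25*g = (g - 5)*(g^2 - 5*g) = g*(g - 5)*(g - 5)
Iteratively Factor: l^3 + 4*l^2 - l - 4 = (l + 4)*(l^2 - 1) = (l + 1)*(l + 4)*(l - 1)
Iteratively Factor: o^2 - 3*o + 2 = (o - 2)*(o - 1)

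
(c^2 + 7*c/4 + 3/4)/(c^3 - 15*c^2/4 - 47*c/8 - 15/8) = 2*(c + 1)/(2*c^2 - 9*c - 5)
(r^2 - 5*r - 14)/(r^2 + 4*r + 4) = (r - 7)/(r + 2)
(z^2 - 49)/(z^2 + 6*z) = (z^2 - 49)/(z*(z + 6))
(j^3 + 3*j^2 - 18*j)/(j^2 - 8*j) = (j^2 + 3*j - 18)/(j - 8)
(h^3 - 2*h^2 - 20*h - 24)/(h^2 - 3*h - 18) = (h^2 + 4*h + 4)/(h + 3)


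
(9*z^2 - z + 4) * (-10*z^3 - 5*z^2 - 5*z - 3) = -90*z^5 - 35*z^4 - 80*z^3 - 42*z^2 - 17*z - 12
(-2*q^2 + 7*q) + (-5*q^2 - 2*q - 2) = -7*q^2 + 5*q - 2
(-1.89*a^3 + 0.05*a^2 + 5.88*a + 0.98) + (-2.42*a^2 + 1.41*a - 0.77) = -1.89*a^3 - 2.37*a^2 + 7.29*a + 0.21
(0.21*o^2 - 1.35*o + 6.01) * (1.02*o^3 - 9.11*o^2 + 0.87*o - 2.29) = 0.2142*o^5 - 3.2901*o^4 + 18.6114*o^3 - 56.4065*o^2 + 8.3202*o - 13.7629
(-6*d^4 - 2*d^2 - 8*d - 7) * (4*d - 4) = -24*d^5 + 24*d^4 - 8*d^3 - 24*d^2 + 4*d + 28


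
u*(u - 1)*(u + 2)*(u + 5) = u^4 + 6*u^3 + 3*u^2 - 10*u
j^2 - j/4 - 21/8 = (j - 7/4)*(j + 3/2)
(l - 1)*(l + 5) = l^2 + 4*l - 5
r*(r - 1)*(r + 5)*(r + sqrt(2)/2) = r^4 + sqrt(2)*r^3/2 + 4*r^3 - 5*r^2 + 2*sqrt(2)*r^2 - 5*sqrt(2)*r/2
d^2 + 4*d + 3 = (d + 1)*(d + 3)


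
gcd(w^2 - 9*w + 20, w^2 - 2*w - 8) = w - 4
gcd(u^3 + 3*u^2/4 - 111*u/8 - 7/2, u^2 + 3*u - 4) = u + 4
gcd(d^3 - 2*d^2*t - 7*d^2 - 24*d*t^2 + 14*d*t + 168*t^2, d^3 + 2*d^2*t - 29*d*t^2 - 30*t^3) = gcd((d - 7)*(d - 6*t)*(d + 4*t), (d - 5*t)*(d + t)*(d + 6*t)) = 1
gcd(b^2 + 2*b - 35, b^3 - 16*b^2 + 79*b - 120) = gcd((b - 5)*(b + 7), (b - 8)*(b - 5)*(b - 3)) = b - 5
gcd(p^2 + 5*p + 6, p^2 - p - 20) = 1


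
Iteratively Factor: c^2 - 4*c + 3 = (c - 3)*(c - 1)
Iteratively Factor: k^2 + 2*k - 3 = (k - 1)*(k + 3)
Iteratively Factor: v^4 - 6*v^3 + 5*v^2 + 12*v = (v - 4)*(v^3 - 2*v^2 - 3*v) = v*(v - 4)*(v^2 - 2*v - 3) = v*(v - 4)*(v - 3)*(v + 1)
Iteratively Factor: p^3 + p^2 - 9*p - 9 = (p + 3)*(p^2 - 2*p - 3) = (p + 1)*(p + 3)*(p - 3)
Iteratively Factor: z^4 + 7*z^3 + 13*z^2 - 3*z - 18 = (z + 3)*(z^3 + 4*z^2 + z - 6) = (z + 3)^2*(z^2 + z - 2) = (z - 1)*(z + 3)^2*(z + 2)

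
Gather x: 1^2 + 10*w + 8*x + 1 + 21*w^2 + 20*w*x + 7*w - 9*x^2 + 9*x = 21*w^2 + 17*w - 9*x^2 + x*(20*w + 17) + 2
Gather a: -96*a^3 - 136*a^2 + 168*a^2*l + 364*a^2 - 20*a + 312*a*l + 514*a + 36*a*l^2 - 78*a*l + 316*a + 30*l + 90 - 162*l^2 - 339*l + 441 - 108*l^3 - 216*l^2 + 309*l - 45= -96*a^3 + a^2*(168*l + 228) + a*(36*l^2 + 234*l + 810) - 108*l^3 - 378*l^2 + 486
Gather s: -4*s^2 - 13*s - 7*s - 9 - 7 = -4*s^2 - 20*s - 16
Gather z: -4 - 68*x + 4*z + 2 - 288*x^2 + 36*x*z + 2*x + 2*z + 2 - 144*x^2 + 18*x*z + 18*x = -432*x^2 - 48*x + z*(54*x + 6)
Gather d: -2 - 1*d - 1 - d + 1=-2*d - 2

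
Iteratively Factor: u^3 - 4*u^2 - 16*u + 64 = (u - 4)*(u^2 - 16) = (u - 4)^2*(u + 4)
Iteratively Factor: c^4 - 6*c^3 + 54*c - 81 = (c - 3)*(c^3 - 3*c^2 - 9*c + 27) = (c - 3)*(c + 3)*(c^2 - 6*c + 9) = (c - 3)^2*(c + 3)*(c - 3)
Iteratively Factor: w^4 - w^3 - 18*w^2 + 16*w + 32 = (w - 4)*(w^3 + 3*w^2 - 6*w - 8) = (w - 4)*(w + 1)*(w^2 + 2*w - 8) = (w - 4)*(w - 2)*(w + 1)*(w + 4)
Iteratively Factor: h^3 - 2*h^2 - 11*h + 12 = (h + 3)*(h^2 - 5*h + 4) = (h - 4)*(h + 3)*(h - 1)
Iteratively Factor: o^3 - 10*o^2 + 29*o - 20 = (o - 1)*(o^2 - 9*o + 20) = (o - 4)*(o - 1)*(o - 5)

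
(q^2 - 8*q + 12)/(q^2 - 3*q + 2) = (q - 6)/(q - 1)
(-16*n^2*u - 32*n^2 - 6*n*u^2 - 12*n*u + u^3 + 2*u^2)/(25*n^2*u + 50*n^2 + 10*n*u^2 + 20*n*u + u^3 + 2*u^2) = (-16*n^2 - 6*n*u + u^2)/(25*n^2 + 10*n*u + u^2)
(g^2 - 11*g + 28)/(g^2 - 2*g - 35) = (g - 4)/(g + 5)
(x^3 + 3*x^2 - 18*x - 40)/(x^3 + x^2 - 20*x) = (x + 2)/x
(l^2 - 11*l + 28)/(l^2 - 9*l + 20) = (l - 7)/(l - 5)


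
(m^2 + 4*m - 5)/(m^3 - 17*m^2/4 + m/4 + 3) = 4*(m + 5)/(4*m^2 - 13*m - 12)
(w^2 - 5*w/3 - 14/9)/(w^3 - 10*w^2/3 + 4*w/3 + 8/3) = (w - 7/3)/(w^2 - 4*w + 4)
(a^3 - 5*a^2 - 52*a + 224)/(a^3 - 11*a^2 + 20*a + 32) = (a + 7)/(a + 1)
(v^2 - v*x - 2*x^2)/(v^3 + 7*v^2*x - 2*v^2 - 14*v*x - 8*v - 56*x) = (-v^2 + v*x + 2*x^2)/(-v^3 - 7*v^2*x + 2*v^2 + 14*v*x + 8*v + 56*x)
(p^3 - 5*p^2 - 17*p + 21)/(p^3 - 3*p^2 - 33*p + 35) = (p + 3)/(p + 5)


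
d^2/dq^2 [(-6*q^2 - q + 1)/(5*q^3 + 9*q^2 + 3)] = 6*(-50*q^6 - 25*q^5 + 5*q^4 + 303*q^3 + 273*q^2 + 12*q - 27)/(125*q^9 + 675*q^8 + 1215*q^7 + 954*q^6 + 810*q^5 + 729*q^4 + 135*q^3 + 243*q^2 + 27)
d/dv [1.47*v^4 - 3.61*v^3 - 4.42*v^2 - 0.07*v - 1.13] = 5.88*v^3 - 10.83*v^2 - 8.84*v - 0.07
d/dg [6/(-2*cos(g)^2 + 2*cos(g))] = 3*(sin(g)/cos(g)^2 - 2*tan(g))/(cos(g) - 1)^2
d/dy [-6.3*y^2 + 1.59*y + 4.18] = 1.59 - 12.6*y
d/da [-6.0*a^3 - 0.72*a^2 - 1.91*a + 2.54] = -18.0*a^2 - 1.44*a - 1.91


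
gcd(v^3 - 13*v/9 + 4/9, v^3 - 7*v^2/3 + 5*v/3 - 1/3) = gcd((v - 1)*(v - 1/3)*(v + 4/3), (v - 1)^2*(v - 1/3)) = v^2 - 4*v/3 + 1/3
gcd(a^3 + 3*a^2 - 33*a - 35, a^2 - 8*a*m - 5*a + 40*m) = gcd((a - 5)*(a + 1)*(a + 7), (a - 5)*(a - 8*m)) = a - 5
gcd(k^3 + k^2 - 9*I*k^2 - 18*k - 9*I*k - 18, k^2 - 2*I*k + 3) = k - 3*I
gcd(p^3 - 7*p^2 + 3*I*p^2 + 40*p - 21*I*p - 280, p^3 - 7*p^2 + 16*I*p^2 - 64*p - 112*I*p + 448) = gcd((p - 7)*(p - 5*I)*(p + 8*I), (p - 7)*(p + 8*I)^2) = p^2 + p*(-7 + 8*I) - 56*I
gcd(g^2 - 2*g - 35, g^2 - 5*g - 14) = g - 7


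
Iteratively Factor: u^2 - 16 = (u + 4)*(u - 4)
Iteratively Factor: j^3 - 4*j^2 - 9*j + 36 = (j - 3)*(j^2 - j - 12) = (j - 3)*(j + 3)*(j - 4)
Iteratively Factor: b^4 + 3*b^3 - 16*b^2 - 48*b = (b - 4)*(b^3 + 7*b^2 + 12*b) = (b - 4)*(b + 3)*(b^2 + 4*b) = (b - 4)*(b + 3)*(b + 4)*(b)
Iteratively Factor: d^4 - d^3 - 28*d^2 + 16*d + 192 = (d - 4)*(d^3 + 3*d^2 - 16*d - 48) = (d - 4)*(d + 4)*(d^2 - d - 12) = (d - 4)*(d + 3)*(d + 4)*(d - 4)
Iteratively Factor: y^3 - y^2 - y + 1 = (y - 1)*(y^2 - 1) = (y - 1)^2*(y + 1)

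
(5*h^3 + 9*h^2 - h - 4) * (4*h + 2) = 20*h^4 + 46*h^3 + 14*h^2 - 18*h - 8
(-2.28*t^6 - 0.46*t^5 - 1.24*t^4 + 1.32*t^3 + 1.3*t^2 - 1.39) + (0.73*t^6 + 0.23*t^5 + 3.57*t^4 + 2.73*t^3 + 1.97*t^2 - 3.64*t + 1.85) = -1.55*t^6 - 0.23*t^5 + 2.33*t^4 + 4.05*t^3 + 3.27*t^2 - 3.64*t + 0.46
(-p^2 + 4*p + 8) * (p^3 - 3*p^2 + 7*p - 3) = -p^5 + 7*p^4 - 11*p^3 + 7*p^2 + 44*p - 24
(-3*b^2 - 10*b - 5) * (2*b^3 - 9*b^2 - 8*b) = -6*b^5 + 7*b^4 + 104*b^3 + 125*b^2 + 40*b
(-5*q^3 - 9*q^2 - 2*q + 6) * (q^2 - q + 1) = -5*q^5 - 4*q^4 + 2*q^3 - q^2 - 8*q + 6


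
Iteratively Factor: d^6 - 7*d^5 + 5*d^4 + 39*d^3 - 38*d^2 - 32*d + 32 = (d - 4)*(d^5 - 3*d^4 - 7*d^3 + 11*d^2 + 6*d - 8) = (d - 4)*(d + 2)*(d^4 - 5*d^3 + 3*d^2 + 5*d - 4) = (d - 4)*(d + 1)*(d + 2)*(d^3 - 6*d^2 + 9*d - 4) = (d - 4)*(d - 1)*(d + 1)*(d + 2)*(d^2 - 5*d + 4) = (d - 4)^2*(d - 1)*(d + 1)*(d + 2)*(d - 1)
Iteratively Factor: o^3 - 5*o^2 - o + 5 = (o - 5)*(o^2 - 1) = (o - 5)*(o - 1)*(o + 1)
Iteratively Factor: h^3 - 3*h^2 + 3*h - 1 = (h - 1)*(h^2 - 2*h + 1) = (h - 1)^2*(h - 1)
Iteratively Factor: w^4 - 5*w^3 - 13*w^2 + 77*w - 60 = (w - 1)*(w^3 - 4*w^2 - 17*w + 60) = (w - 5)*(w - 1)*(w^2 + w - 12) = (w - 5)*(w - 3)*(w - 1)*(w + 4)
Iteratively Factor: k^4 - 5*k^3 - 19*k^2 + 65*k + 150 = (k + 3)*(k^3 - 8*k^2 + 5*k + 50) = (k - 5)*(k + 3)*(k^2 - 3*k - 10) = (k - 5)*(k + 2)*(k + 3)*(k - 5)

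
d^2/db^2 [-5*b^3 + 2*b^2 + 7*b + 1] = 4 - 30*b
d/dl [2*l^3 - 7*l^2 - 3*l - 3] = 6*l^2 - 14*l - 3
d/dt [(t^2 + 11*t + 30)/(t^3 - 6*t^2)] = (-t^3 - 22*t^2 - 24*t + 360)/(t^3*(t^2 - 12*t + 36))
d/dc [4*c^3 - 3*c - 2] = 12*c^2 - 3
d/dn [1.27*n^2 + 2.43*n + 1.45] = 2.54*n + 2.43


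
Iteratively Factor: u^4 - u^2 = (u + 1)*(u^3 - u^2) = (u - 1)*(u + 1)*(u^2) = u*(u - 1)*(u + 1)*(u)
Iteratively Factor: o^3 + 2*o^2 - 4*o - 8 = (o - 2)*(o^2 + 4*o + 4) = (o - 2)*(o + 2)*(o + 2)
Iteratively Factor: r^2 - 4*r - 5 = (r - 5)*(r + 1)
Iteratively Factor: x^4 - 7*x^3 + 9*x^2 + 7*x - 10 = (x + 1)*(x^3 - 8*x^2 + 17*x - 10) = (x - 2)*(x + 1)*(x^2 - 6*x + 5) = (x - 2)*(x - 1)*(x + 1)*(x - 5)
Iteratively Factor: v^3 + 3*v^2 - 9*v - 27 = (v + 3)*(v^2 - 9) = (v + 3)^2*(v - 3)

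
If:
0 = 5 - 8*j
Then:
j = 5/8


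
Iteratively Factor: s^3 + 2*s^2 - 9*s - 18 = (s + 2)*(s^2 - 9) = (s - 3)*(s + 2)*(s + 3)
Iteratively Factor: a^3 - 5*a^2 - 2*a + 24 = (a - 3)*(a^2 - 2*a - 8) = (a - 4)*(a - 3)*(a + 2)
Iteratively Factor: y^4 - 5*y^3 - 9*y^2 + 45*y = (y)*(y^3 - 5*y^2 - 9*y + 45) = y*(y - 3)*(y^2 - 2*y - 15) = y*(y - 3)*(y + 3)*(y - 5)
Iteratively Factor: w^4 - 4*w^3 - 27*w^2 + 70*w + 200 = (w - 5)*(w^3 + w^2 - 22*w - 40) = (w - 5)*(w + 4)*(w^2 - 3*w - 10) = (w - 5)*(w + 2)*(w + 4)*(w - 5)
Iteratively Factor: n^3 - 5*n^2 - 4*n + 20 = (n - 2)*(n^2 - 3*n - 10) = (n - 5)*(n - 2)*(n + 2)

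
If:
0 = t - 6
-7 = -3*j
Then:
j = 7/3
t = 6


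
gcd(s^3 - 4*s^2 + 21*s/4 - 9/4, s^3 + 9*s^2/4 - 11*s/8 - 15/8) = s - 1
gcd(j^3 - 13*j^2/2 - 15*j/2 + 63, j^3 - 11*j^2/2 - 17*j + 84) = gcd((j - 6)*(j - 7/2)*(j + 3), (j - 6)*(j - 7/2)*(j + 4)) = j^2 - 19*j/2 + 21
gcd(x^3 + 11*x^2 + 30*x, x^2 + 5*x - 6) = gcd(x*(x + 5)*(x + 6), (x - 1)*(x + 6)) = x + 6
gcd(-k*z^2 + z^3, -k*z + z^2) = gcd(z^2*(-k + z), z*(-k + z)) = -k*z + z^2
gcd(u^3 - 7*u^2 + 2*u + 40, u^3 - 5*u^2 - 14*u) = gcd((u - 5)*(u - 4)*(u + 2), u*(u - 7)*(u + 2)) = u + 2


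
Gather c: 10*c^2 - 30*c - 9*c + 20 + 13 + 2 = 10*c^2 - 39*c + 35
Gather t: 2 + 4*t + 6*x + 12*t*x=t*(12*x + 4) + 6*x + 2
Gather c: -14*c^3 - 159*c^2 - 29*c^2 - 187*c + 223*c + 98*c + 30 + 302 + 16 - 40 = -14*c^3 - 188*c^2 + 134*c + 308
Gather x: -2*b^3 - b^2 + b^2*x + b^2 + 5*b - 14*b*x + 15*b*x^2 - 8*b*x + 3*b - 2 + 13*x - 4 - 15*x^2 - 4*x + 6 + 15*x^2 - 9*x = -2*b^3 + 15*b*x^2 + 8*b + x*(b^2 - 22*b)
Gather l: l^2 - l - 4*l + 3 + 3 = l^2 - 5*l + 6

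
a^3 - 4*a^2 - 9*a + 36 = (a - 4)*(a - 3)*(a + 3)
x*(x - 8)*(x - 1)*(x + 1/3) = x^4 - 26*x^3/3 + 5*x^2 + 8*x/3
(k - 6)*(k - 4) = k^2 - 10*k + 24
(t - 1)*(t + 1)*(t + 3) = t^3 + 3*t^2 - t - 3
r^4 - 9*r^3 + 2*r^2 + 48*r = r*(r - 8)*(r - 3)*(r + 2)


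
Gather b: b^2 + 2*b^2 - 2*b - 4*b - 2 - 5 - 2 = 3*b^2 - 6*b - 9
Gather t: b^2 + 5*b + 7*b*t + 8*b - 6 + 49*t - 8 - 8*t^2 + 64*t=b^2 + 13*b - 8*t^2 + t*(7*b + 113) - 14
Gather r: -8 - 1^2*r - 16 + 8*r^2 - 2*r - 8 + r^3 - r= r^3 + 8*r^2 - 4*r - 32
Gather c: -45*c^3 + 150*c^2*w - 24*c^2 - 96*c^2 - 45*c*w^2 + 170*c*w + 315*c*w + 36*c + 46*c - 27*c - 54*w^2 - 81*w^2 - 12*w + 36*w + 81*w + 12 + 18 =-45*c^3 + c^2*(150*w - 120) + c*(-45*w^2 + 485*w + 55) - 135*w^2 + 105*w + 30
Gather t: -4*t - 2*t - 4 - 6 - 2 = -6*t - 12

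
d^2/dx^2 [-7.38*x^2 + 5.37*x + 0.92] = -14.7600000000000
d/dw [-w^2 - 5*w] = -2*w - 5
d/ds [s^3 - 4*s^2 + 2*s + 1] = 3*s^2 - 8*s + 2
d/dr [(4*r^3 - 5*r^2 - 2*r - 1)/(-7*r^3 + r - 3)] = (-35*r^4 - 20*r^3 - 62*r^2 + 30*r + 7)/(49*r^6 - 14*r^4 + 42*r^3 + r^2 - 6*r + 9)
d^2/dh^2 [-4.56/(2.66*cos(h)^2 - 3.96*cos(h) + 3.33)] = (129.058944*(1 - cos(h)^2)^2 - 144.099648*cos(h)^3 - 25.528704*cos(h)^2 + 348.331104*cos(h) - 191.292)/(2.66*cos(h)^2 - 3.96*cos(h) + 3.33)^3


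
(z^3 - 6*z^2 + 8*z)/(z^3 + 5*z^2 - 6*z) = (z^2 - 6*z + 8)/(z^2 + 5*z - 6)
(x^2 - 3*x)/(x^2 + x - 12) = x/(x + 4)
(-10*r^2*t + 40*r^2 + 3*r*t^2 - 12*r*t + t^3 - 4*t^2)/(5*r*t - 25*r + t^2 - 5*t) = (-2*r*t + 8*r + t^2 - 4*t)/(t - 5)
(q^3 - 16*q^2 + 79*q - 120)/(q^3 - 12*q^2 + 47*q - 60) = (q - 8)/(q - 4)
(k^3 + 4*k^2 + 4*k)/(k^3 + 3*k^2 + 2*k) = (k + 2)/(k + 1)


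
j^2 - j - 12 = (j - 4)*(j + 3)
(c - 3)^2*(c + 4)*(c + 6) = c^4 + 4*c^3 - 27*c^2 - 54*c + 216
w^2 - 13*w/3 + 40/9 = (w - 8/3)*(w - 5/3)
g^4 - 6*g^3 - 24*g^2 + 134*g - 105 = (g - 7)*(g - 3)*(g - 1)*(g + 5)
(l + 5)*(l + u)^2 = l^3 + 2*l^2*u + 5*l^2 + l*u^2 + 10*l*u + 5*u^2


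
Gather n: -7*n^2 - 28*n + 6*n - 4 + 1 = -7*n^2 - 22*n - 3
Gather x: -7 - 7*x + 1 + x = -6*x - 6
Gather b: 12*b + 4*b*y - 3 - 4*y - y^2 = b*(4*y + 12) - y^2 - 4*y - 3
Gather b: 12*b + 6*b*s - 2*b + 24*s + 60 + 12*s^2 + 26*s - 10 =b*(6*s + 10) + 12*s^2 + 50*s + 50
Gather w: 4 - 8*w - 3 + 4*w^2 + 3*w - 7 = 4*w^2 - 5*w - 6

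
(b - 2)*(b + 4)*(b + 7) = b^3 + 9*b^2 + 6*b - 56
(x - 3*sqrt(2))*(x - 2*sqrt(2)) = x^2 - 5*sqrt(2)*x + 12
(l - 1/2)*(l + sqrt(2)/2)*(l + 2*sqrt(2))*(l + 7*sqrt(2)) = l^4 - l^3/2 + 19*sqrt(2)*l^3/2 - 19*sqrt(2)*l^2/4 + 37*l^2 - 37*l/2 + 14*sqrt(2)*l - 7*sqrt(2)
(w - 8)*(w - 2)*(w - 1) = w^3 - 11*w^2 + 26*w - 16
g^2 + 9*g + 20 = (g + 4)*(g + 5)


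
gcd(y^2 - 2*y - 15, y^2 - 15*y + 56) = 1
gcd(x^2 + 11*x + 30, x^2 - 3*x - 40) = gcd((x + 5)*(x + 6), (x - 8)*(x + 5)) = x + 5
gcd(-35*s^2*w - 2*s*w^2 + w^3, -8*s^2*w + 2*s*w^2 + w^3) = w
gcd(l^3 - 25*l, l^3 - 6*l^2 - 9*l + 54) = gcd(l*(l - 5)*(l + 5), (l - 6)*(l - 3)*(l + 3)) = 1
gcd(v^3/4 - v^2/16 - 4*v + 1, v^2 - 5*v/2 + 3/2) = 1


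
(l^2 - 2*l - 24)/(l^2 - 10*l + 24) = (l + 4)/(l - 4)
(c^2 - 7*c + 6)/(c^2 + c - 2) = (c - 6)/(c + 2)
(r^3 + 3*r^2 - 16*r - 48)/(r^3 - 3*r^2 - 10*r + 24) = (r + 4)/(r - 2)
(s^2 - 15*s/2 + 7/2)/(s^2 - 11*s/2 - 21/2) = (2*s - 1)/(2*s + 3)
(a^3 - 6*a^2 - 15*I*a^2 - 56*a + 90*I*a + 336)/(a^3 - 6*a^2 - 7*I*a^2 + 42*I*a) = (a - 8*I)/a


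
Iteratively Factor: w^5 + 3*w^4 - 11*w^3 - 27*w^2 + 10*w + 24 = (w + 4)*(w^4 - w^3 - 7*w^2 + w + 6) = (w + 2)*(w + 4)*(w^3 - 3*w^2 - w + 3) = (w - 3)*(w + 2)*(w + 4)*(w^2 - 1) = (w - 3)*(w - 1)*(w + 2)*(w + 4)*(w + 1)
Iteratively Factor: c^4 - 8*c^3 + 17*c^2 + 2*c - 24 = (c - 4)*(c^3 - 4*c^2 + c + 6) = (c - 4)*(c - 3)*(c^2 - c - 2) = (c - 4)*(c - 3)*(c + 1)*(c - 2)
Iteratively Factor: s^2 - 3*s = (s)*(s - 3)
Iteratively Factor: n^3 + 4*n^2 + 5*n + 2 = (n + 1)*(n^2 + 3*n + 2) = (n + 1)*(n + 2)*(n + 1)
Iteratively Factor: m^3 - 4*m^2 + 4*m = (m)*(m^2 - 4*m + 4) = m*(m - 2)*(m - 2)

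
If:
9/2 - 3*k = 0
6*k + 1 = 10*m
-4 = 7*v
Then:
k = 3/2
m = 1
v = -4/7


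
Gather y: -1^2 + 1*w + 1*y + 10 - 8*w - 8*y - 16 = -7*w - 7*y - 7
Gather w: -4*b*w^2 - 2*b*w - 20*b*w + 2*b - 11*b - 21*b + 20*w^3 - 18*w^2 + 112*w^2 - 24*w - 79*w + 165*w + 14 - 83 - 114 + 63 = -30*b + 20*w^3 + w^2*(94 - 4*b) + w*(62 - 22*b) - 120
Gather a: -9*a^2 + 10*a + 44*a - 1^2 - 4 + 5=-9*a^2 + 54*a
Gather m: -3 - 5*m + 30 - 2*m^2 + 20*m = -2*m^2 + 15*m + 27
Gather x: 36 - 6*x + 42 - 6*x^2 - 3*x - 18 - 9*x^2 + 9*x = 60 - 15*x^2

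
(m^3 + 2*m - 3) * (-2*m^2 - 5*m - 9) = -2*m^5 - 5*m^4 - 13*m^3 - 4*m^2 - 3*m + 27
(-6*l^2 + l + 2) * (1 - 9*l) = 54*l^3 - 15*l^2 - 17*l + 2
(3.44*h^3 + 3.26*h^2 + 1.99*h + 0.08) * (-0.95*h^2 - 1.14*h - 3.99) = -3.268*h^5 - 7.0186*h^4 - 19.3325*h^3 - 15.352*h^2 - 8.0313*h - 0.3192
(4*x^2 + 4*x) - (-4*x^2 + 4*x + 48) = 8*x^2 - 48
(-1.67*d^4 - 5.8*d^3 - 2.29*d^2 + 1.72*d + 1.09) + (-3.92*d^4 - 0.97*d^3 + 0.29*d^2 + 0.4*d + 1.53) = -5.59*d^4 - 6.77*d^3 - 2.0*d^2 + 2.12*d + 2.62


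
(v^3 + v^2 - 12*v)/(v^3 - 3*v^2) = (v + 4)/v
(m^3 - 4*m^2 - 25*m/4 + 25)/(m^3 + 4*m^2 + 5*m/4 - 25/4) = (2*m^2 - 13*m + 20)/(2*m^2 + 3*m - 5)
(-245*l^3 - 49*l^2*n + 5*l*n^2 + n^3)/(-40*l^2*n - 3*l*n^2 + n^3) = (49*l^2 - n^2)/(n*(8*l - n))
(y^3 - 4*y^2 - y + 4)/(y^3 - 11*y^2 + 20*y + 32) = (y - 1)/(y - 8)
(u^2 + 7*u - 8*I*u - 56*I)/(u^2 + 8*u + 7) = (u - 8*I)/(u + 1)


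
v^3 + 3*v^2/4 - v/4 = v*(v - 1/4)*(v + 1)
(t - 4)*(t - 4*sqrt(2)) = t^2 - 4*sqrt(2)*t - 4*t + 16*sqrt(2)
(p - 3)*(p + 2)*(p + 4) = p^3 + 3*p^2 - 10*p - 24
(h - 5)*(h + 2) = h^2 - 3*h - 10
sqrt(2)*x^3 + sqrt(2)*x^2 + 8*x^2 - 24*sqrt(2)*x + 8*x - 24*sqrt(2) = (x - 2*sqrt(2))*(x + 6*sqrt(2))*(sqrt(2)*x + sqrt(2))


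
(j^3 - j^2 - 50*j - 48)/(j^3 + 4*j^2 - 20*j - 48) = (j^2 - 7*j - 8)/(j^2 - 2*j - 8)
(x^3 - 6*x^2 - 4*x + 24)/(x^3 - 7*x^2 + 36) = (x - 2)/(x - 3)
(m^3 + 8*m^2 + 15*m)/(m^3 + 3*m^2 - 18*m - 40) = m*(m + 3)/(m^2 - 2*m - 8)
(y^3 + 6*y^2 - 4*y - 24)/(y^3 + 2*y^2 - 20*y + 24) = (y + 2)/(y - 2)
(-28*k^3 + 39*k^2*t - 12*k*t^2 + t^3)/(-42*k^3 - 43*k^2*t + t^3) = (4*k^2 - 5*k*t + t^2)/(6*k^2 + 7*k*t + t^2)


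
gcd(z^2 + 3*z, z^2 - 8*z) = z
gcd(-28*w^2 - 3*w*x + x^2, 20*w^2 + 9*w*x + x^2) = 4*w + x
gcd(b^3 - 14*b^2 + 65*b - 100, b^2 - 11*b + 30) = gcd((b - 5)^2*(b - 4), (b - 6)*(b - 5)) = b - 5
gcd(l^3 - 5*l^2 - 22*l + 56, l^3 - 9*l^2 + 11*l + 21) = l - 7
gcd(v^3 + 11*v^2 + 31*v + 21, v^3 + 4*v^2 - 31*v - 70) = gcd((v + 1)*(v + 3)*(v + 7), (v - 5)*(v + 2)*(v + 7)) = v + 7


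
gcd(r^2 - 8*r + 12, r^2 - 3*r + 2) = r - 2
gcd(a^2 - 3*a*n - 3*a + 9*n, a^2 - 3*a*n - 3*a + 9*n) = a^2 - 3*a*n - 3*a + 9*n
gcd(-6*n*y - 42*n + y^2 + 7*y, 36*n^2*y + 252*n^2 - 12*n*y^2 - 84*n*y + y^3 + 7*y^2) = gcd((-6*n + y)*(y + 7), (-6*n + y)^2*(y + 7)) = -6*n*y - 42*n + y^2 + 7*y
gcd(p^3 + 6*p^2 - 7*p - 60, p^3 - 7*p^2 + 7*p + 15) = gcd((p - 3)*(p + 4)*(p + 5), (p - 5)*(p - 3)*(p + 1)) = p - 3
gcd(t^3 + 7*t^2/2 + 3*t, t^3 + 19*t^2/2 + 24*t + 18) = t^2 + 7*t/2 + 3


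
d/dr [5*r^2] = 10*r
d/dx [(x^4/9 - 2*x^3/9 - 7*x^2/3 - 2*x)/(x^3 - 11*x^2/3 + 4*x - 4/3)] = (3*x^6 - 22*x^5 + 121*x^4 + 44*x^3 - 426*x^2 + 168*x + 72)/(3*(9*x^6 - 66*x^5 + 193*x^4 - 288*x^3 + 232*x^2 - 96*x + 16))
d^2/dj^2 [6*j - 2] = 0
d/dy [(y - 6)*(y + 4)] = 2*y - 2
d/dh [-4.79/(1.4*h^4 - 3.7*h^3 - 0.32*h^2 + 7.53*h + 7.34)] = (26.824*h^3 - 53.169*h^2 - 3.0656*h + 36.0687)/(1.4*h^4 - 3.7*h^3 - 0.32*h^2 + 7.53*h + 7.34)^2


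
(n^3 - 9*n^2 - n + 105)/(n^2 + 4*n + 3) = (n^2 - 12*n + 35)/(n + 1)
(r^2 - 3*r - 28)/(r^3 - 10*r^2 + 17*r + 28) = (r + 4)/(r^2 - 3*r - 4)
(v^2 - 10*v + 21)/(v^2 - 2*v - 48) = (-v^2 + 10*v - 21)/(-v^2 + 2*v + 48)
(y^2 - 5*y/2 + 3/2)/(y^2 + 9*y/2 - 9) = (y - 1)/(y + 6)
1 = 1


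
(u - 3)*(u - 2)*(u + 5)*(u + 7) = u^4 + 7*u^3 - 19*u^2 - 103*u + 210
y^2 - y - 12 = (y - 4)*(y + 3)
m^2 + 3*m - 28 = (m - 4)*(m + 7)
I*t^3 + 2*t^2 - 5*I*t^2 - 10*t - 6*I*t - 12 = (t - 6)*(t - 2*I)*(I*t + I)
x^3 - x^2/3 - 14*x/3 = x*(x - 7/3)*(x + 2)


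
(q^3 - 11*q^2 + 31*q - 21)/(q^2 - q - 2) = (-q^3 + 11*q^2 - 31*q + 21)/(-q^2 + q + 2)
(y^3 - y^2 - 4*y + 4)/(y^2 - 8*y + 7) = (y^2 - 4)/(y - 7)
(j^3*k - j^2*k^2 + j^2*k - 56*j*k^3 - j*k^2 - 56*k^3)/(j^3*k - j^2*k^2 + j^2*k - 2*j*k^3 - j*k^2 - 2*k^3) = (j^2 - j*k - 56*k^2)/(j^2 - j*k - 2*k^2)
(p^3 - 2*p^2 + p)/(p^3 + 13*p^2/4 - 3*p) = 4*(p^2 - 2*p + 1)/(4*p^2 + 13*p - 12)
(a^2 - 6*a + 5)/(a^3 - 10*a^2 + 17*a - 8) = (a - 5)/(a^2 - 9*a + 8)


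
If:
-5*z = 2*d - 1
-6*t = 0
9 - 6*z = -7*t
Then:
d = -13/4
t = 0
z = 3/2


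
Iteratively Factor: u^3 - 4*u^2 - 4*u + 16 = (u - 2)*(u^2 - 2*u - 8) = (u - 4)*(u - 2)*(u + 2)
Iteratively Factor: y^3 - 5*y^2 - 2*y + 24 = (y + 2)*(y^2 - 7*y + 12) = (y - 3)*(y + 2)*(y - 4)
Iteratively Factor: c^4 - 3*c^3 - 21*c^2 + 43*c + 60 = (c + 4)*(c^3 - 7*c^2 + 7*c + 15) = (c + 1)*(c + 4)*(c^2 - 8*c + 15) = (c - 3)*(c + 1)*(c + 4)*(c - 5)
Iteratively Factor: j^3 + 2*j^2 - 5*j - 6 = (j + 3)*(j^2 - j - 2) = (j - 2)*(j + 3)*(j + 1)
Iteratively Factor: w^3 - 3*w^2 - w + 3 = (w - 3)*(w^2 - 1) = (w - 3)*(w + 1)*(w - 1)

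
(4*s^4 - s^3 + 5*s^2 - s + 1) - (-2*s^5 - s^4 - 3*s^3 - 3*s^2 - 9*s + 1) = 2*s^5 + 5*s^4 + 2*s^3 + 8*s^2 + 8*s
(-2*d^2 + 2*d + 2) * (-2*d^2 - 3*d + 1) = 4*d^4 + 2*d^3 - 12*d^2 - 4*d + 2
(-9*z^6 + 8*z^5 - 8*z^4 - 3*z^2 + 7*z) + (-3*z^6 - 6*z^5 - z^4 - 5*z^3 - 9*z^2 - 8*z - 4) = -12*z^6 + 2*z^5 - 9*z^4 - 5*z^3 - 12*z^2 - z - 4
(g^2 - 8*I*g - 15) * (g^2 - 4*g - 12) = g^4 - 4*g^3 - 8*I*g^3 - 27*g^2 + 32*I*g^2 + 60*g + 96*I*g + 180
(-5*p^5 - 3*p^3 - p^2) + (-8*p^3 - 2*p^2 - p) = -5*p^5 - 11*p^3 - 3*p^2 - p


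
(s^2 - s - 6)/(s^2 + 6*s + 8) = (s - 3)/(s + 4)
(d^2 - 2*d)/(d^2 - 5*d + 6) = d/(d - 3)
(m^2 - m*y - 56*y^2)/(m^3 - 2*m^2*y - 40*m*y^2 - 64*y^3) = (m + 7*y)/(m^2 + 6*m*y + 8*y^2)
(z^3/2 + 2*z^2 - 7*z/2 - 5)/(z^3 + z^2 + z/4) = 2*(z^3 + 4*z^2 - 7*z - 10)/(z*(4*z^2 + 4*z + 1))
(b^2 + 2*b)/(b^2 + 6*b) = (b + 2)/(b + 6)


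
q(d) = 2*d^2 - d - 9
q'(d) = 4*d - 1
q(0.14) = -9.10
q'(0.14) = -0.44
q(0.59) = -8.89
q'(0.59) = 1.36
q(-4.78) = 41.48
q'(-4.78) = -20.12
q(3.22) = 8.52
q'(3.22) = 11.88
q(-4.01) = 27.17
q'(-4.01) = -17.04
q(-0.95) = -6.24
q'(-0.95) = -4.80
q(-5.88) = 66.03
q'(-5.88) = -24.52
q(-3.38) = 17.23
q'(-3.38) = -14.52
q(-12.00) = 291.00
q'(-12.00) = -49.00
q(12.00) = 267.00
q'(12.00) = 47.00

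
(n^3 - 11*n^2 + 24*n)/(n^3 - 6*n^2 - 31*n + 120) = n/(n + 5)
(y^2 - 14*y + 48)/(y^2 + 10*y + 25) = (y^2 - 14*y + 48)/(y^2 + 10*y + 25)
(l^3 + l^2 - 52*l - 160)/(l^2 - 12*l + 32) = (l^2 + 9*l + 20)/(l - 4)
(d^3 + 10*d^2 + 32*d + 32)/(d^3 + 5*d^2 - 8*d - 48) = (d + 2)/(d - 3)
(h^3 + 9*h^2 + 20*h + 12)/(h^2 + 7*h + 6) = h + 2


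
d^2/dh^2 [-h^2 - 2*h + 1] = -2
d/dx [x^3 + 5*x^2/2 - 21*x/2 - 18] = 3*x^2 + 5*x - 21/2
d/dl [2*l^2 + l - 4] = 4*l + 1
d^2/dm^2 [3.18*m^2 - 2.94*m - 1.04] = 6.36000000000000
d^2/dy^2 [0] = 0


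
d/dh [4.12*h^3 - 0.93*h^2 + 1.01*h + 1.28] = 12.36*h^2 - 1.86*h + 1.01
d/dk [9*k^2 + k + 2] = 18*k + 1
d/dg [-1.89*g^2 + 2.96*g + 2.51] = 2.96 - 3.78*g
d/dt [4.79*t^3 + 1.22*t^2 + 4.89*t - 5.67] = 14.37*t^2 + 2.44*t + 4.89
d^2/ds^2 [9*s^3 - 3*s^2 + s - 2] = 54*s - 6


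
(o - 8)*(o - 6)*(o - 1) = o^3 - 15*o^2 + 62*o - 48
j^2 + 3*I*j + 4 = (j - I)*(j + 4*I)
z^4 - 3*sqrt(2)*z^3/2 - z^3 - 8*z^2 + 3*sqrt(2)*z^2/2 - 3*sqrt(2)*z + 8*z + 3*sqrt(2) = (z - 1)*(z - 3*sqrt(2))*(z + sqrt(2)/2)*(z + sqrt(2))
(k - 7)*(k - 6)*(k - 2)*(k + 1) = k^4 - 14*k^3 + 53*k^2 - 16*k - 84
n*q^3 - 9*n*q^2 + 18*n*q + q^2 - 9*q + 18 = (q - 6)*(q - 3)*(n*q + 1)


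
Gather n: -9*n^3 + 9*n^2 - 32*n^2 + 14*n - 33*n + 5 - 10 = -9*n^3 - 23*n^2 - 19*n - 5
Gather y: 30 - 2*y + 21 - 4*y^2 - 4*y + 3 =-4*y^2 - 6*y + 54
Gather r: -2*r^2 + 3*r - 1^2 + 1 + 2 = -2*r^2 + 3*r + 2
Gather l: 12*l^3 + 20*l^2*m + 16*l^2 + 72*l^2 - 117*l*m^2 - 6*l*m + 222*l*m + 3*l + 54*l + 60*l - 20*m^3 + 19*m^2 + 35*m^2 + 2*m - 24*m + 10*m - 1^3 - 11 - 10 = 12*l^3 + l^2*(20*m + 88) + l*(-117*m^2 + 216*m + 117) - 20*m^3 + 54*m^2 - 12*m - 22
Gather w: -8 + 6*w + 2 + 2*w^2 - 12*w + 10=2*w^2 - 6*w + 4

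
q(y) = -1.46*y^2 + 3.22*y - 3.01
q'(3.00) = -5.54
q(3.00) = -6.49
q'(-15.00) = 47.02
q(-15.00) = -379.81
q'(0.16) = 2.75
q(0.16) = -2.53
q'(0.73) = 1.09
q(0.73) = -1.44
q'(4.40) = -9.63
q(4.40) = -17.11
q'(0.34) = 2.23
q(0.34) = -2.08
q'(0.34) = 2.23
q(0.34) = -2.08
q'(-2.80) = 11.40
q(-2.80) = -23.47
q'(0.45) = 1.91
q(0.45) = -1.86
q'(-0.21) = 3.83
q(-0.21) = -3.75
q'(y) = 3.22 - 2.92*y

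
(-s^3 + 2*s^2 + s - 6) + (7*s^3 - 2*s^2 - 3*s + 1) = 6*s^3 - 2*s - 5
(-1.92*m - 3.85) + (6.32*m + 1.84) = 4.4*m - 2.01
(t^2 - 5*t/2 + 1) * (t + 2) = t^3 - t^2/2 - 4*t + 2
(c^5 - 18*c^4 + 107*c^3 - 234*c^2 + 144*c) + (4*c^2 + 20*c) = c^5 - 18*c^4 + 107*c^3 - 230*c^2 + 164*c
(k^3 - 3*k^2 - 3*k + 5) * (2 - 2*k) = -2*k^4 + 8*k^3 - 16*k + 10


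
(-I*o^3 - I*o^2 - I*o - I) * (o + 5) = -I*o^4 - 6*I*o^3 - 6*I*o^2 - 6*I*o - 5*I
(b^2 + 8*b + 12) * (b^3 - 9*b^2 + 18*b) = b^5 - b^4 - 42*b^3 + 36*b^2 + 216*b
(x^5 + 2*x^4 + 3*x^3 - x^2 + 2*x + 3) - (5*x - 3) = x^5 + 2*x^4 + 3*x^3 - x^2 - 3*x + 6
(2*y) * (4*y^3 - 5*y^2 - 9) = 8*y^4 - 10*y^3 - 18*y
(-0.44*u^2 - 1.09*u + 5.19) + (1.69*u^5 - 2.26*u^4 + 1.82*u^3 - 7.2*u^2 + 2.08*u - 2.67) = 1.69*u^5 - 2.26*u^4 + 1.82*u^3 - 7.64*u^2 + 0.99*u + 2.52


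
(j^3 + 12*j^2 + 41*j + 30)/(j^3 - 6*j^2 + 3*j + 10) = (j^2 + 11*j + 30)/(j^2 - 7*j + 10)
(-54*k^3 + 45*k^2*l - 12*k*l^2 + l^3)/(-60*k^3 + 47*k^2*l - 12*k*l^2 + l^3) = (18*k^2 - 9*k*l + l^2)/(20*k^2 - 9*k*l + l^2)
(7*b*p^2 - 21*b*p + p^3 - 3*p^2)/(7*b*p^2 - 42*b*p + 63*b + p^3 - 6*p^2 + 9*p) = p/(p - 3)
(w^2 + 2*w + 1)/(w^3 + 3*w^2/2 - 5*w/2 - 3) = 2*(w + 1)/(2*w^2 + w - 6)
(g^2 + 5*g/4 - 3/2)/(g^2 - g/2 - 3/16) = 4*(g + 2)/(4*g + 1)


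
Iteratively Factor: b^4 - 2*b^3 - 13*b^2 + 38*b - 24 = (b - 3)*(b^3 + b^2 - 10*b + 8) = (b - 3)*(b - 1)*(b^2 + 2*b - 8) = (b - 3)*(b - 2)*(b - 1)*(b + 4)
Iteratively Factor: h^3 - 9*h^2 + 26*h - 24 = (h - 4)*(h^2 - 5*h + 6) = (h - 4)*(h - 3)*(h - 2)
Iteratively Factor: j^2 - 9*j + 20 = (j - 4)*(j - 5)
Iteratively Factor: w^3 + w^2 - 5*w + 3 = (w - 1)*(w^2 + 2*w - 3) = (w - 1)^2*(w + 3)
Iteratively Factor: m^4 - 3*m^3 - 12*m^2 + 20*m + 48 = (m - 4)*(m^3 + m^2 - 8*m - 12) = (m - 4)*(m - 3)*(m^2 + 4*m + 4) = (m - 4)*(m - 3)*(m + 2)*(m + 2)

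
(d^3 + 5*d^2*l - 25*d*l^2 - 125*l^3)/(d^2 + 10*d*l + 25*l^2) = d - 5*l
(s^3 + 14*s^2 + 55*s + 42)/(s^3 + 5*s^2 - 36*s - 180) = (s^2 + 8*s + 7)/(s^2 - s - 30)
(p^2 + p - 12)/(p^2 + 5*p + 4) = (p - 3)/(p + 1)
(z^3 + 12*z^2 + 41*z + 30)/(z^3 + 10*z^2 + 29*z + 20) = (z + 6)/(z + 4)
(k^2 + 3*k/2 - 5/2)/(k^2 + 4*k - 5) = (k + 5/2)/(k + 5)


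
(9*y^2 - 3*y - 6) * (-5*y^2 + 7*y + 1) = -45*y^4 + 78*y^3 + 18*y^2 - 45*y - 6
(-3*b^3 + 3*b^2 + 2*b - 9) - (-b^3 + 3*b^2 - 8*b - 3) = -2*b^3 + 10*b - 6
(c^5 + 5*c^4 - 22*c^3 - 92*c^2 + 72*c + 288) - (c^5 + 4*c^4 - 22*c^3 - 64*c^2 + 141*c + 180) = c^4 - 28*c^2 - 69*c + 108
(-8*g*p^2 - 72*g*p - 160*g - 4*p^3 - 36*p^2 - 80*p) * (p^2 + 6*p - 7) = -8*g*p^4 - 120*g*p^3 - 536*g*p^2 - 456*g*p + 1120*g - 4*p^5 - 60*p^4 - 268*p^3 - 228*p^2 + 560*p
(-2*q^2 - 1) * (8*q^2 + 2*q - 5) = -16*q^4 - 4*q^3 + 2*q^2 - 2*q + 5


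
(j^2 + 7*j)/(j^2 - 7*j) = (j + 7)/(j - 7)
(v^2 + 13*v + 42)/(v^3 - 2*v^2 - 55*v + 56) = (v + 6)/(v^2 - 9*v + 8)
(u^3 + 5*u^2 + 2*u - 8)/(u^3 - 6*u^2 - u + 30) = (u^2 + 3*u - 4)/(u^2 - 8*u + 15)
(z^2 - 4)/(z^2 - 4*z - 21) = (4 - z^2)/(-z^2 + 4*z + 21)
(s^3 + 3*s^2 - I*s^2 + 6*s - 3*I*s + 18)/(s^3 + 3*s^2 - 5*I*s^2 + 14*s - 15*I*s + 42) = (s - 3*I)/(s - 7*I)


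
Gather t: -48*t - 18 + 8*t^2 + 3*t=8*t^2 - 45*t - 18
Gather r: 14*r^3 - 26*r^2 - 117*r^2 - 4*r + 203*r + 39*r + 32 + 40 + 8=14*r^3 - 143*r^2 + 238*r + 80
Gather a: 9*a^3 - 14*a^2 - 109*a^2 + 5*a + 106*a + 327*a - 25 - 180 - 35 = 9*a^3 - 123*a^2 + 438*a - 240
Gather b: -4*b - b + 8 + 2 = 10 - 5*b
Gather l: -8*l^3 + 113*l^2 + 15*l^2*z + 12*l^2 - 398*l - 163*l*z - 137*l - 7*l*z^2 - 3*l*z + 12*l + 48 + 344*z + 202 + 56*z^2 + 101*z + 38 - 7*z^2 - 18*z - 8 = -8*l^3 + l^2*(15*z + 125) + l*(-7*z^2 - 166*z - 523) + 49*z^2 + 427*z + 280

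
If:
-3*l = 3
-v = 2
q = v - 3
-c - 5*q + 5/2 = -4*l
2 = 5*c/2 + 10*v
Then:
No Solution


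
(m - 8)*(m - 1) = m^2 - 9*m + 8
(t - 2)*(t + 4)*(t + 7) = t^3 + 9*t^2 + 6*t - 56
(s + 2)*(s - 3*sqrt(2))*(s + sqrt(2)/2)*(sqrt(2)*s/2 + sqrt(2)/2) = sqrt(2)*s^4/2 - 5*s^3/2 + 3*sqrt(2)*s^3/2 - 15*s^2/2 - sqrt(2)*s^2/2 - 9*sqrt(2)*s/2 - 5*s - 3*sqrt(2)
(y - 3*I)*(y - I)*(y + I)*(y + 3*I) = y^4 + 10*y^2 + 9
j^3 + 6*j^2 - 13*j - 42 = (j - 3)*(j + 2)*(j + 7)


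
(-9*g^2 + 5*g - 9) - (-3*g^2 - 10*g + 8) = -6*g^2 + 15*g - 17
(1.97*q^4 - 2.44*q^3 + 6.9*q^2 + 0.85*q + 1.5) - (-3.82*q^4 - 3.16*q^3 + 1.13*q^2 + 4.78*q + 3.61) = 5.79*q^4 + 0.72*q^3 + 5.77*q^2 - 3.93*q - 2.11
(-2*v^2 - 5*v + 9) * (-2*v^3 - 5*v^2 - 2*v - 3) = 4*v^5 + 20*v^4 + 11*v^3 - 29*v^2 - 3*v - 27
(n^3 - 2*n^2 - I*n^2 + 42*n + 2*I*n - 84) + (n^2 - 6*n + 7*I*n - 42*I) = n^3 - n^2 - I*n^2 + 36*n + 9*I*n - 84 - 42*I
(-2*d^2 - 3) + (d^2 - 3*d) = -d^2 - 3*d - 3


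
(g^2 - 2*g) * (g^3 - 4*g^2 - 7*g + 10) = g^5 - 6*g^4 + g^3 + 24*g^2 - 20*g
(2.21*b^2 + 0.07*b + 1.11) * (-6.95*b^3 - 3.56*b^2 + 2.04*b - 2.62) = -15.3595*b^5 - 8.3541*b^4 - 3.4553*b^3 - 9.599*b^2 + 2.081*b - 2.9082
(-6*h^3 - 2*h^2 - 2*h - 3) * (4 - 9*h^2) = 54*h^5 + 18*h^4 - 6*h^3 + 19*h^2 - 8*h - 12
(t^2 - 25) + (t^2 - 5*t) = 2*t^2 - 5*t - 25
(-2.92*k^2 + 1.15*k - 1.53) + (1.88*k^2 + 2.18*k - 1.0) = -1.04*k^2 + 3.33*k - 2.53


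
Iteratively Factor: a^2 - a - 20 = (a - 5)*(a + 4)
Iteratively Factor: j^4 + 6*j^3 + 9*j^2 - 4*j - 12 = (j + 2)*(j^3 + 4*j^2 + j - 6) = (j + 2)*(j + 3)*(j^2 + j - 2) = (j - 1)*(j + 2)*(j + 3)*(j + 2)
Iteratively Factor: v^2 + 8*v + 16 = (v + 4)*(v + 4)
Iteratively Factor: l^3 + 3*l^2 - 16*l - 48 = (l - 4)*(l^2 + 7*l + 12) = (l - 4)*(l + 4)*(l + 3)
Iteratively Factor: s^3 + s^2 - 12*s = (s)*(s^2 + s - 12) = s*(s - 3)*(s + 4)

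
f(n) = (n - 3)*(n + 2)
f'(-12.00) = -25.00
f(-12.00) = 150.00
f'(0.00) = -1.00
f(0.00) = -6.00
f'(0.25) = -0.50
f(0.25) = -6.19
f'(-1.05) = -3.10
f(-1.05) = -3.85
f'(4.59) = 8.18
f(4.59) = 10.48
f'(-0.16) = -1.32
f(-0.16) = -5.81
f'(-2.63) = -6.26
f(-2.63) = 3.55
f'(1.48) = 1.96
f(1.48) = -5.29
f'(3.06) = 5.12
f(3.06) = 0.30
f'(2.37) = 3.74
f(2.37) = -2.75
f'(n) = 2*n - 1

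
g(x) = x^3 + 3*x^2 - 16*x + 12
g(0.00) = 12.00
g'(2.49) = 17.54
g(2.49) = 6.20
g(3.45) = 33.57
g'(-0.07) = -16.41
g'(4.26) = 64.00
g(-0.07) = 13.13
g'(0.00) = -16.00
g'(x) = 3*x^2 + 6*x - 16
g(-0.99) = 29.81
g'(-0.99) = -19.00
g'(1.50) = -0.25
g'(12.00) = 488.00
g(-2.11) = 49.72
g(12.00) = 1980.00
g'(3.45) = 40.41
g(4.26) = 75.59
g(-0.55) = 21.54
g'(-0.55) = -18.39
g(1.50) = -1.88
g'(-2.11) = -15.30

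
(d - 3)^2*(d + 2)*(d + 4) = d^4 - 19*d^2 + 6*d + 72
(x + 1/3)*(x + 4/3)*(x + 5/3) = x^3 + 10*x^2/3 + 29*x/9 + 20/27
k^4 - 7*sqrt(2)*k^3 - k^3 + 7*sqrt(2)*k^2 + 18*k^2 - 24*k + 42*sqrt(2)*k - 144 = (k - 3)*(k + 2)*(k - 4*sqrt(2))*(k - 3*sqrt(2))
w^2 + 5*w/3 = w*(w + 5/3)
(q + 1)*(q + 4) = q^2 + 5*q + 4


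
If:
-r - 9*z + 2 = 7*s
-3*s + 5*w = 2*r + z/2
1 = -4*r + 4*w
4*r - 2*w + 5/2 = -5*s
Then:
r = -131/246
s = -23/123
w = -139/492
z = 35/82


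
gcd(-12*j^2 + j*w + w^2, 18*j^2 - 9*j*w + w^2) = -3*j + w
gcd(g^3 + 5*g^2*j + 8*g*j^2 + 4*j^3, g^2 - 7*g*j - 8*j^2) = g + j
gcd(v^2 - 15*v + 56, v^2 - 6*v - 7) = v - 7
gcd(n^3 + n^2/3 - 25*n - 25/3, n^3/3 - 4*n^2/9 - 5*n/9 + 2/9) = 1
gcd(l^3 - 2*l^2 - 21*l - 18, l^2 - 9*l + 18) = l - 6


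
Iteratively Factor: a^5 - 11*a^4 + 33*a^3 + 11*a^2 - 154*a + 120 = (a + 2)*(a^4 - 13*a^3 + 59*a^2 - 107*a + 60) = (a - 3)*(a + 2)*(a^3 - 10*a^2 + 29*a - 20) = (a - 4)*(a - 3)*(a + 2)*(a^2 - 6*a + 5) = (a - 5)*(a - 4)*(a - 3)*(a + 2)*(a - 1)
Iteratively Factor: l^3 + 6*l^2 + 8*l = (l + 4)*(l^2 + 2*l) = l*(l + 4)*(l + 2)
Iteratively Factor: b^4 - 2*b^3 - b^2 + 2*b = (b)*(b^3 - 2*b^2 - b + 2) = b*(b - 1)*(b^2 - b - 2) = b*(b - 2)*(b - 1)*(b + 1)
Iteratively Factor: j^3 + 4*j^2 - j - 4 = (j - 1)*(j^2 + 5*j + 4) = (j - 1)*(j + 1)*(j + 4)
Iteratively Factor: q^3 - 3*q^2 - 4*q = (q - 4)*(q^2 + q) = q*(q - 4)*(q + 1)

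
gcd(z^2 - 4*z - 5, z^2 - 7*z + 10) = z - 5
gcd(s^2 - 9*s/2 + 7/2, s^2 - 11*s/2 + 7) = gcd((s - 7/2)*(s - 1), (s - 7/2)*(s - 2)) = s - 7/2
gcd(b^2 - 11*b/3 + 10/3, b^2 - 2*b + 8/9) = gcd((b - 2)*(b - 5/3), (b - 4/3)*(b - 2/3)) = 1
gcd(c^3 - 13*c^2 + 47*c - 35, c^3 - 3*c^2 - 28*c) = c - 7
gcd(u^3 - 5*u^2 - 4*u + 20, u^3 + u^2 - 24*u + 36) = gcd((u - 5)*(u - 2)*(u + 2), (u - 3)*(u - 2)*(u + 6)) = u - 2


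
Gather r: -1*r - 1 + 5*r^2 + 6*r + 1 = 5*r^2 + 5*r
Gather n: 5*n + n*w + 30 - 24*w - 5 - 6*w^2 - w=n*(w + 5) - 6*w^2 - 25*w + 25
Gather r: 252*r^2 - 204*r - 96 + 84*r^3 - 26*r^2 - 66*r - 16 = 84*r^3 + 226*r^2 - 270*r - 112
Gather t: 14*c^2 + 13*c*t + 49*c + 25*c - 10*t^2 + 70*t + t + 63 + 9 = 14*c^2 + 74*c - 10*t^2 + t*(13*c + 71) + 72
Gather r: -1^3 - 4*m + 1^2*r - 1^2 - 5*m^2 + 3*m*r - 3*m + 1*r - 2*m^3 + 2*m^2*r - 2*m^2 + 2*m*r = -2*m^3 - 7*m^2 - 7*m + r*(2*m^2 + 5*m + 2) - 2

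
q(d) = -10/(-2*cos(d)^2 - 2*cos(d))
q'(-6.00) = 1.15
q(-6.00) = 2.66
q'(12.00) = -2.98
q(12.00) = 3.21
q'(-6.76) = -2.26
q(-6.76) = 2.98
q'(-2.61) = 129.68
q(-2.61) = -42.03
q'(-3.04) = 19073.54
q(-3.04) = -974.75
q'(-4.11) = -9.10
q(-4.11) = -20.36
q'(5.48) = -6.21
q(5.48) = 4.25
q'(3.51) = 397.89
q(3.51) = -79.88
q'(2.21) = -13.38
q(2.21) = -20.77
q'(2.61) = -129.68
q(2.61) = -42.03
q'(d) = -10*(-4*sin(d)*cos(d) - 2*sin(d))/(-2*cos(d)^2 - 2*cos(d))^2 = 5*(sin(d)/cos(d)^2 + 2*tan(d))/(cos(d) + 1)^2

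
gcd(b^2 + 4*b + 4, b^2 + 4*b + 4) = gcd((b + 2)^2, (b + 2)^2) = b^2 + 4*b + 4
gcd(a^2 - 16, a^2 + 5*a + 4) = a + 4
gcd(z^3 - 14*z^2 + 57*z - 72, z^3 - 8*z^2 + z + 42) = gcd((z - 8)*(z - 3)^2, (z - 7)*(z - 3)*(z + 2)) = z - 3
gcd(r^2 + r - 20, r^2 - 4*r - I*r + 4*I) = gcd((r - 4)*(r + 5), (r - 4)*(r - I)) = r - 4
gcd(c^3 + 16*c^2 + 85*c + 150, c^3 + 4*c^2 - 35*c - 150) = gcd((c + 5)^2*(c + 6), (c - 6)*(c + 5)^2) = c^2 + 10*c + 25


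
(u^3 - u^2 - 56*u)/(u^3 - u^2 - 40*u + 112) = u*(u - 8)/(u^2 - 8*u + 16)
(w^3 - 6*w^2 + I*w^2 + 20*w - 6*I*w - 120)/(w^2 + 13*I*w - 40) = (w^2 + w*(-6 - 4*I) + 24*I)/(w + 8*I)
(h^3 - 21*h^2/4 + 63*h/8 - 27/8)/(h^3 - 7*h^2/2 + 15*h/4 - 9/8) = (4*h^2 - 15*h + 9)/(4*h^2 - 8*h + 3)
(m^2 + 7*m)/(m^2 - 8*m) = (m + 7)/(m - 8)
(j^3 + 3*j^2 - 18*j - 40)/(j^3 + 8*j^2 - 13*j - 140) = (j + 2)/(j + 7)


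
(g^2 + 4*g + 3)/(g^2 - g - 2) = (g + 3)/(g - 2)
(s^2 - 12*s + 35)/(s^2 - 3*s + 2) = (s^2 - 12*s + 35)/(s^2 - 3*s + 2)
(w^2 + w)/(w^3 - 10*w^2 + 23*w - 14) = w*(w + 1)/(w^3 - 10*w^2 + 23*w - 14)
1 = 1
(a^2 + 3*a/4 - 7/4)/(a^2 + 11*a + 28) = (4*a^2 + 3*a - 7)/(4*(a^2 + 11*a + 28))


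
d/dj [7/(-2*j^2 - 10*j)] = 7*(2*j + 5)/(2*j^2*(j + 5)^2)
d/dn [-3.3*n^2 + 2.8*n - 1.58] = 2.8 - 6.6*n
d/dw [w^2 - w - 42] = 2*w - 1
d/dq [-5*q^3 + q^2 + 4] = q*(2 - 15*q)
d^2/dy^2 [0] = 0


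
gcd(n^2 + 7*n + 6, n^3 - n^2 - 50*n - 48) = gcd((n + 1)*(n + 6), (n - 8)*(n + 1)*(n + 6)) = n^2 + 7*n + 6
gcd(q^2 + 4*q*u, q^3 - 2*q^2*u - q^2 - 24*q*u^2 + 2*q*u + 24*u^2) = q + 4*u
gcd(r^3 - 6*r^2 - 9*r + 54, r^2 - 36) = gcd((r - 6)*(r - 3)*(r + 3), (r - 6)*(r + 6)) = r - 6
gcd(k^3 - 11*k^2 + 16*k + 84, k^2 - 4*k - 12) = k^2 - 4*k - 12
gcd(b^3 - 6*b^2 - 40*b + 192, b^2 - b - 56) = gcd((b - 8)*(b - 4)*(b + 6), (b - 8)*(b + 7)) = b - 8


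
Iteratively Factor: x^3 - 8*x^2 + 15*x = (x)*(x^2 - 8*x + 15) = x*(x - 3)*(x - 5)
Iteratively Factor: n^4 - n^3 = (n)*(n^3 - n^2) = n*(n - 1)*(n^2) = n^2*(n - 1)*(n)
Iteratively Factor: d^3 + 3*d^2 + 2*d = (d + 2)*(d^2 + d) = (d + 1)*(d + 2)*(d)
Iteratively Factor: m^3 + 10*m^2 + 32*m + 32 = (m + 4)*(m^2 + 6*m + 8) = (m + 2)*(m + 4)*(m + 4)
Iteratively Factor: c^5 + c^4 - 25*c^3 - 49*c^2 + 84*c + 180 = (c - 5)*(c^4 + 6*c^3 + 5*c^2 - 24*c - 36) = (c - 5)*(c + 2)*(c^3 + 4*c^2 - 3*c - 18) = (c - 5)*(c + 2)*(c + 3)*(c^2 + c - 6) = (c - 5)*(c + 2)*(c + 3)^2*(c - 2)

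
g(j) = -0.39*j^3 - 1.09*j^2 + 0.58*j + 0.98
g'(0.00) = 0.58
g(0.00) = 0.98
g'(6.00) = -54.62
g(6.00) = -119.02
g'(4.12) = -28.26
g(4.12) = -42.41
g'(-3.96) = -9.13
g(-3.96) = 5.81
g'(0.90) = -2.33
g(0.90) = 0.33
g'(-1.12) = 1.55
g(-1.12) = -0.49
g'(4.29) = -30.30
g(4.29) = -47.38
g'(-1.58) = 1.10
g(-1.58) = -1.12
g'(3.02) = -16.67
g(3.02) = -17.95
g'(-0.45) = 1.32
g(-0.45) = 0.53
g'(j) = -1.17*j^2 - 2.18*j + 0.58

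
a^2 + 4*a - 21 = (a - 3)*(a + 7)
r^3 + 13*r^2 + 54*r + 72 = (r + 3)*(r + 4)*(r + 6)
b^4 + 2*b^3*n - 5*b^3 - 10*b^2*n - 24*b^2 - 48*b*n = b*(b - 8)*(b + 3)*(b + 2*n)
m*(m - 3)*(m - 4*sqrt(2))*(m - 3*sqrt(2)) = m^4 - 7*sqrt(2)*m^3 - 3*m^3 + 24*m^2 + 21*sqrt(2)*m^2 - 72*m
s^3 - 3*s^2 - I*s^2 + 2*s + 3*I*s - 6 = (s - 3)*(s - 2*I)*(s + I)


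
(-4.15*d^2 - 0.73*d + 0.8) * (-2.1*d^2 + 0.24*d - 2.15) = 8.715*d^4 + 0.537*d^3 + 7.0673*d^2 + 1.7615*d - 1.72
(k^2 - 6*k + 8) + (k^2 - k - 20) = 2*k^2 - 7*k - 12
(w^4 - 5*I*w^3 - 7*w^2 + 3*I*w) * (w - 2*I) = w^5 - 7*I*w^4 - 17*w^3 + 17*I*w^2 + 6*w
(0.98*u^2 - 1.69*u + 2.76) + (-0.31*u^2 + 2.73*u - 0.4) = 0.67*u^2 + 1.04*u + 2.36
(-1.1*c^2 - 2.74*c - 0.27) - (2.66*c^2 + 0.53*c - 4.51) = -3.76*c^2 - 3.27*c + 4.24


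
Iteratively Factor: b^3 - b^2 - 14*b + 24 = (b + 4)*(b^2 - 5*b + 6) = (b - 2)*(b + 4)*(b - 3)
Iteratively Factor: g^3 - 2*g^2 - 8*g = (g)*(g^2 - 2*g - 8) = g*(g - 4)*(g + 2)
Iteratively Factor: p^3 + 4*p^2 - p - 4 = (p + 1)*(p^2 + 3*p - 4) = (p - 1)*(p + 1)*(p + 4)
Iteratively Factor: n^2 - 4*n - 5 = (n - 5)*(n + 1)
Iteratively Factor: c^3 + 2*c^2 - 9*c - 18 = (c - 3)*(c^2 + 5*c + 6) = (c - 3)*(c + 2)*(c + 3)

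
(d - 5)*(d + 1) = d^2 - 4*d - 5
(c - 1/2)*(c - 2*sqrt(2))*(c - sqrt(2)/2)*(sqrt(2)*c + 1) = sqrt(2)*c^4 - 4*c^3 - sqrt(2)*c^3/2 - sqrt(2)*c^2/2 + 2*c^2 + sqrt(2)*c/4 + 2*c - 1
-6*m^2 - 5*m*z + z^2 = (-6*m + z)*(m + z)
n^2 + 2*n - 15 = (n - 3)*(n + 5)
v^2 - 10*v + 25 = (v - 5)^2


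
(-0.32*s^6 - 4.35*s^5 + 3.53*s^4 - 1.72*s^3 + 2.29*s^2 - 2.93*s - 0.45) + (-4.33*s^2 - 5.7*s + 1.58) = -0.32*s^6 - 4.35*s^5 + 3.53*s^4 - 1.72*s^3 - 2.04*s^2 - 8.63*s + 1.13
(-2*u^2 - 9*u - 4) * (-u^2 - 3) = 2*u^4 + 9*u^3 + 10*u^2 + 27*u + 12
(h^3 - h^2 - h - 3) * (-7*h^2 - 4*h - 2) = -7*h^5 + 3*h^4 + 9*h^3 + 27*h^2 + 14*h + 6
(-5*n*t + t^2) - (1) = -5*n*t + t^2 - 1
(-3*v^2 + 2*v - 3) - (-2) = -3*v^2 + 2*v - 1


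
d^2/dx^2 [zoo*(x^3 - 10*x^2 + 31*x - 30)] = zoo*(x + 1)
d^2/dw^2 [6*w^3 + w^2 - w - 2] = 36*w + 2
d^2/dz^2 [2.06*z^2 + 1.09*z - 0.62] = 4.12000000000000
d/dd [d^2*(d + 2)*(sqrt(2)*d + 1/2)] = d*(8*sqrt(2)*d^2 + 3*d + 12*sqrt(2)*d + 4)/2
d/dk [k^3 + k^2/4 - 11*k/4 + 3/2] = 3*k^2 + k/2 - 11/4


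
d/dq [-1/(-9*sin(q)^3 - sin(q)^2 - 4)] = -(27*sin(q) + 2)*sin(q)*cos(q)/(9*sin(q)^3 + sin(q)^2 + 4)^2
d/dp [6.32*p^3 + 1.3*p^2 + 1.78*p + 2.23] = 18.96*p^2 + 2.6*p + 1.78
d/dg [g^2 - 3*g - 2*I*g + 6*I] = 2*g - 3 - 2*I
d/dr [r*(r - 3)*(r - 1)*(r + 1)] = 4*r^3 - 9*r^2 - 2*r + 3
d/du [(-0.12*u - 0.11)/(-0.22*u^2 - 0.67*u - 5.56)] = (-0.0264*u^2 - 0.0484*u + 0.5935)/(0.0484*u^4 + 0.2948*u^3 + 2.8953*u^2 + 7.4504*u + 30.9136)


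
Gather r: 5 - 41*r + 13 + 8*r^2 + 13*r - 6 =8*r^2 - 28*r + 12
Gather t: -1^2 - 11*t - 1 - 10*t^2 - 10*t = -10*t^2 - 21*t - 2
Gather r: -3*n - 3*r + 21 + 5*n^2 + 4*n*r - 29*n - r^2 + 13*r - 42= 5*n^2 - 32*n - r^2 + r*(4*n + 10) - 21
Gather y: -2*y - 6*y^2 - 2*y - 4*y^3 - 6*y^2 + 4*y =-4*y^3 - 12*y^2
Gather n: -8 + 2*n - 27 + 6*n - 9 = 8*n - 44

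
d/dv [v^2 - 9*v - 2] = 2*v - 9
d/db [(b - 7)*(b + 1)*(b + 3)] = 3*b^2 - 6*b - 25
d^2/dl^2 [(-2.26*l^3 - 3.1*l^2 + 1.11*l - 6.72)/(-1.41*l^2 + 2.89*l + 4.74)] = (3.55271367880045e-14*l^4 + 88.811258*l^3 + 390.224448*l^2 + 95.8492439999999*l + 371.787132)/(2.803221*l^6 - 17.236827*l^5 + 7.058601*l^4 + 91.752587*l^3 - 23.728914*l^2 - 194.794092*l - 106.496424)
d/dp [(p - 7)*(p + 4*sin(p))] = p + (p - 7)*(4*cos(p) + 1) + 4*sin(p)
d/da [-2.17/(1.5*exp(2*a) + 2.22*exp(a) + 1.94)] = (6.51*exp(a) + 4.8174)*exp(a)/(1.5*exp(2*a) + 2.22*exp(a) + 1.94)^2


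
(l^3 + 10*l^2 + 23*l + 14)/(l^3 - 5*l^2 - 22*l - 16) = (l + 7)/(l - 8)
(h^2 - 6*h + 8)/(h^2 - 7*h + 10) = (h - 4)/(h - 5)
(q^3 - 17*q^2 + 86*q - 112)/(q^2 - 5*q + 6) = (q^2 - 15*q + 56)/(q - 3)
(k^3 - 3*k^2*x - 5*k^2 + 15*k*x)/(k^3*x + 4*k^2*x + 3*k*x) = (k^2 - 3*k*x - 5*k + 15*x)/(x*(k^2 + 4*k + 3))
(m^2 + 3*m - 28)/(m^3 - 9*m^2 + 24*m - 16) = (m + 7)/(m^2 - 5*m + 4)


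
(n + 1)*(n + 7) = n^2 + 8*n + 7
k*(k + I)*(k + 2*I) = k^3 + 3*I*k^2 - 2*k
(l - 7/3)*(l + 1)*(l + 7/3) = l^3 + l^2 - 49*l/9 - 49/9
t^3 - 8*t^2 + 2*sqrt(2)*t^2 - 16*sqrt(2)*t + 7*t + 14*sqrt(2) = (t - 7)*(t - 1)*(t + 2*sqrt(2))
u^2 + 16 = (u - 4*I)*(u + 4*I)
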